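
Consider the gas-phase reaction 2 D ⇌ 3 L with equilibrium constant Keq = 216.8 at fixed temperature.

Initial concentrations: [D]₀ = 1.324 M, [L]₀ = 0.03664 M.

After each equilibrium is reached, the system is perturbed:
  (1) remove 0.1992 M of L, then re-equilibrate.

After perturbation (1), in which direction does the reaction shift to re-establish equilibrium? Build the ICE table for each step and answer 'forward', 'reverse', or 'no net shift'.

Q₀ = 2.8060e-05 vs Keq = 216.8 ⇒ Q<K, forward
Step 1:
                    D           L
  Initial       1.324     0.03664
  Change       -1.163       1.744
  Equil        0.1614       1.781
  solve Keq expr → x = 0.5813; check Q = 216.8
Then remove 0.1992 M of L.
Step 2:
                    D           L
  Initial      0.1614       1.581
  Change     -0.02205     0.03307
  Equil        0.1393       1.614
  solve Keq expr → x = 0.01102; check Q = 216.8

Direction: forward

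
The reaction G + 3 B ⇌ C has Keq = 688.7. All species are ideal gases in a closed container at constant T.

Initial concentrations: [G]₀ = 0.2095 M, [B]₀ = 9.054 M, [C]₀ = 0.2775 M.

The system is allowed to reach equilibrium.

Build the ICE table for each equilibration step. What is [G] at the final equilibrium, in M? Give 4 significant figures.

[G]_eq = 1.1823e-06 M

Q₀ = 0.001785 vs Keq = 688.7 ⇒ Q<K, forward
Step 1:
                  G         B         C
  init       0.2095     9.054    0.2775
  Δ         -0.2095   -0.6285    0.2095
  eq      1.1823e-06     8.426     0.487
  solve Keq expr → x = 0.2095; check Q = 688.7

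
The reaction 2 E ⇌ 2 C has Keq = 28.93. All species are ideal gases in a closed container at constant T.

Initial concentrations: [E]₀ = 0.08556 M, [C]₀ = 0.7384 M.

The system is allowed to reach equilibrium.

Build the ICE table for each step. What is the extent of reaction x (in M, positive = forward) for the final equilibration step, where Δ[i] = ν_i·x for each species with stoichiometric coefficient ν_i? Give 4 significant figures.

Q₀ = 74.48 vs Keq = 28.93 ⇒ Q>K, reverse
Step 1:
                   E          C
  Initial    0.08556     0.7384
  Change     0.04361   -0.04361
  Equil       0.1292     0.6948
  solve Keq expr → x = -0.02181; check Q = 28.93

x = -0.02181 M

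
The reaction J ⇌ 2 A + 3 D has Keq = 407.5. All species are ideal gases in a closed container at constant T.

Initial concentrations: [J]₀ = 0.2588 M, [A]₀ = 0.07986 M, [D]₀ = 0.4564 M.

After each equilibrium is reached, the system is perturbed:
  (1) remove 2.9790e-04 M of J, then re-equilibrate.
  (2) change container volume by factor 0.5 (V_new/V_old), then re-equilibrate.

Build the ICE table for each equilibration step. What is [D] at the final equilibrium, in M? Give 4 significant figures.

[D]_eq = 2.346 M

Q₀ = 0.002343 vs Keq = 407.5 ⇒ Q<K, forward
Step 1:
                    J           A           D
  I            0.2588     0.07986      0.4564
  C           -0.2572      0.5144      0.7716
  E          0.001605      0.5943       1.228
  solve Keq expr → x = 0.2572; check Q = 407.5
Then remove 2.9790e-04 M of J.
Step 2:
                    J           A           D
  I          0.001307      0.5943       1.228
  C        2.9134e-04 -5.8267e-04 -8.7401e-04
  E          0.001598      0.5937       1.227
  solve Keq expr → x = -2.9134e-04; check Q = 407.5
Then change container volume by factor 0.5 (V_new/V_old).
Step 3:
                    J           A           D
  I          0.003196       1.187       2.454
  C           0.03618    -0.07236     -0.1085
  E           0.03937       1.115       2.346
  solve Keq expr → x = -0.03618; check Q = 407.5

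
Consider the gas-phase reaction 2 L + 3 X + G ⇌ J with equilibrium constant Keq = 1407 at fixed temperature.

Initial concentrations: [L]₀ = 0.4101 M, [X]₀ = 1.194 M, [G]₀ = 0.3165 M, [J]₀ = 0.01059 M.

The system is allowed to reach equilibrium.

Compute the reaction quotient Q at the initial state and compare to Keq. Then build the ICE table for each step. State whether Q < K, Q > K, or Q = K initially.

Q₀ = 0.1169 vs Keq = 1407 ⇒ Q<K, forward
Step 1:
                   L          X          G          J
  Initial     0.4101      1.194     0.3165    0.01059
  Change     -0.3531    -0.5297    -0.1766     0.1766
  Equil      0.05695     0.6643     0.1399     0.1872
  solve Keq expr → x = 0.1766; check Q = 1407

Q₀ = 0.1169; Q < K (proceeds forward)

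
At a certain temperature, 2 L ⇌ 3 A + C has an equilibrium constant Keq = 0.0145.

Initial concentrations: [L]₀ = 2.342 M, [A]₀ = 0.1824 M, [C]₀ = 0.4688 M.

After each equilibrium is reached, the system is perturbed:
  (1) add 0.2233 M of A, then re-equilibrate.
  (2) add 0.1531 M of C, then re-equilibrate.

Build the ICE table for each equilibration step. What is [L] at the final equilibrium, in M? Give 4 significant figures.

[L]_eq = 2.287 M

Q₀ = 5.1867e-04 vs Keq = 0.0145 ⇒ Q<K, forward
Step 1:
                  L         A         C
  init        2.342    0.1824    0.4688
  Δ         -0.2037    0.3056    0.1019
  eq          2.138     0.488    0.5707
  solve Keq expr → x = 0.1019; check Q = 0.0145
Then add 0.2233 M of A.
Step 2:
                  L         A         C
  init        2.138    0.7113    0.5707
  Δ          0.1234    -0.185  -0.06168
  eq          2.262    0.5262     0.509
  solve Keq expr → x = -0.06168; check Q = 0.0145
Then add 0.1531 M of C.
Step 3:
                  L         A         C
  init        2.262    0.5262    0.6621
  Δ         0.02501  -0.03752  -0.01251
  eq          2.287    0.4887    0.6496
  solve Keq expr → x = -0.01251; check Q = 0.0145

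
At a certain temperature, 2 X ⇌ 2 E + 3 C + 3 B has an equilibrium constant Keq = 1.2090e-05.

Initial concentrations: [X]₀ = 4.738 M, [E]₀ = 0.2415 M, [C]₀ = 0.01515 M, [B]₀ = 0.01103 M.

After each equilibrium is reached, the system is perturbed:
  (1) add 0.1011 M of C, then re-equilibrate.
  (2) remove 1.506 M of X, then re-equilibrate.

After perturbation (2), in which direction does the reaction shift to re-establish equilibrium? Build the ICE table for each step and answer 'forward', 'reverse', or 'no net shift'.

Q₀ = 1.2123e-14 vs Keq = 1.2090e-05 ⇒ Q<K, forward
Step 1:
                  X         E         C         B
  I           4.738    0.2415   0.01515   0.01103
  C         -0.2092    0.2092    0.3138    0.3138
  E           4.529    0.4507     0.329    0.3249
  solve Keq expr → x = 0.1046; check Q = 1.2090e-05
Then add 0.1011 M of C.
Step 2:
                  X         E         C         B
  I           4.529    0.4507    0.4301    0.3249
  C         0.02615  -0.02615  -0.03922  -0.03922
  E           4.555    0.4246    0.3909    0.2856
  solve Keq expr → x = -0.01307; check Q = 1.2090e-05
Then remove 1.506 M of X.
Step 3:
                  X         E         C         B
  I           3.049    0.4246    0.3909    0.2856
  C         0.02336  -0.02336  -0.03504  -0.03504
  E           3.072    0.4012    0.3558    0.2506
  solve Keq expr → x = -0.01168; check Q = 1.2090e-05

Direction: reverse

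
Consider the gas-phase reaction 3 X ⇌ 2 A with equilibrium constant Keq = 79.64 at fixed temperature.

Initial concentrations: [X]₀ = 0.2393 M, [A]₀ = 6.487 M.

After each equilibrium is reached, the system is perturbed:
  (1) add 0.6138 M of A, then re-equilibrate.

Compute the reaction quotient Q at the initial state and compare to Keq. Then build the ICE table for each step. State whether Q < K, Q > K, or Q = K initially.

Q₀ = 3071; Q > K (proceeds reverse)

Q₀ = 3071 vs Keq = 79.64 ⇒ Q>K, reverse
Step 1:
                   X          A
  Initial     0.2393      6.487
  Change       0.539    -0.3593
  Equil       0.7783      6.128
  solve Keq expr → x = -0.1797; check Q = 79.64
Then add 0.6138 M of A.
Step 2:
                   X          A
  Initial     0.7783      6.741
  Change     0.04849   -0.03233
  Equil       0.8268      6.709
  solve Keq expr → x = -0.01616; check Q = 79.64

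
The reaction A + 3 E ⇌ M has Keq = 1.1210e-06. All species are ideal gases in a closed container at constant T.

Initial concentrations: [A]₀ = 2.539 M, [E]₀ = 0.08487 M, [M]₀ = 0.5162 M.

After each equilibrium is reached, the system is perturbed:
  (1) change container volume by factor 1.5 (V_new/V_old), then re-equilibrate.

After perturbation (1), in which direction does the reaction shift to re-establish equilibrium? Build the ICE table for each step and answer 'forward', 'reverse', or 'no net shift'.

Q₀ = 332.6 vs Keq = 1.1210e-06 ⇒ Q>K, reverse
Step 1:
                    A           E           M
  Initial       2.539     0.08487      0.5162
  Change       0.5162       1.549     -0.5162
  Equil         3.055       1.633  1.4926e-05
  solve Keq expr → x = -0.5162; check Q = 1.1210e-06
Then change container volume by factor 1.5 (V_new/V_old).
Step 2:
                    A           E           M
  Initial       2.037       1.089  9.9506e-06
  Change   7.0021e-06  2.1006e-05 -7.0021e-06
  Equil         2.037       1.089  2.9485e-06
  solve Keq expr → x = -7.0021e-06; check Q = 1.1210e-06

Direction: reverse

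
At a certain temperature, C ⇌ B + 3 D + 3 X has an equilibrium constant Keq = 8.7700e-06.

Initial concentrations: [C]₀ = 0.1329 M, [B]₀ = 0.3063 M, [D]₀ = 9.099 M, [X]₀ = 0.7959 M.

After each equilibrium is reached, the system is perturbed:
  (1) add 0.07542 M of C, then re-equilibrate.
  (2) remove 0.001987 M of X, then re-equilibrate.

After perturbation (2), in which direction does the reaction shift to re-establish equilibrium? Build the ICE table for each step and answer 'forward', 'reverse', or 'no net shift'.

Direction: forward

Q₀ = 875.3 vs Keq = 8.7700e-06 ⇒ Q>K, reverse
Step 1:
                  C         B         D         X
  init       0.1329    0.3063     9.099    0.7959
  Δ          0.2636   -0.2636   -0.7907   -0.7907
  eq         0.3965   0.04274     8.308  0.005215
  solve Keq expr → x = -0.2636; check Q = 8.7700e-06
Then add 0.07542 M of C.
Step 2:
                  C         B         D         X
  init       0.4719   0.04274     8.308  0.005215
  Δ       -1.0223e-04 1.0223e-04 3.0670e-04 3.0670e-04
  eq         0.4718   0.04284     8.309  0.005522
  solve Keq expr → x = 1.0223e-04; check Q = 8.7700e-06
Then remove 0.001987 M of X.
Step 3:
                  C         B         D         X
  init       0.4718   0.04284     8.309  0.003535
  Δ       -6.5182e-04 6.5182e-04  0.001955  0.001955
  eq         0.4711   0.04349     8.311   0.00549
  solve Keq expr → x = 6.5182e-04; check Q = 8.7700e-06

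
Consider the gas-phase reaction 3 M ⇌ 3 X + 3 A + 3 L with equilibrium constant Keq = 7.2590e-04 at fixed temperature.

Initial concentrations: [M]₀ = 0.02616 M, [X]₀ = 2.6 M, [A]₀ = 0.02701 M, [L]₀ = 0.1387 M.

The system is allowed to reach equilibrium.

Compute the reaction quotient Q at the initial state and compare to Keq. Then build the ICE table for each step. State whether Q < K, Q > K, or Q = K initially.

Q₀ = 0.05162; Q > K (proceeds reverse)

Q₀ = 0.05162 vs Keq = 7.2590e-04 ⇒ Q>K, reverse
Step 1:
                    M           X           A           L
  I           0.02616         2.6     0.02701      0.1387
  C           0.01532    -0.01532    -0.01532    -0.01532
  E           0.04148       2.585     0.01169      0.1234
  solve Keq expr → x = -0.005107; check Q = 7.2590e-04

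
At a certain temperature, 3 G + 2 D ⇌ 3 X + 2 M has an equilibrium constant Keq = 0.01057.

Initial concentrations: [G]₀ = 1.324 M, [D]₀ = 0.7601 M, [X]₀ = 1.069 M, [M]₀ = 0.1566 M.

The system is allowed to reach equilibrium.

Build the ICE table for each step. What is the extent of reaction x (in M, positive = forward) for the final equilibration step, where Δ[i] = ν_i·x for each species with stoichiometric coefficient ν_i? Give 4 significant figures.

x = -0.01531 M

Q₀ = 0.02234 vs Keq = 0.01057 ⇒ Q>K, reverse
Step 1:
                   G          D          X          M
  init         1.324     0.7601      1.069     0.1566
  Δ          0.04594    0.03063   -0.04594   -0.03063
  eq            1.37     0.7907      1.023      0.126
  solve Keq expr → x = -0.01531; check Q = 0.01057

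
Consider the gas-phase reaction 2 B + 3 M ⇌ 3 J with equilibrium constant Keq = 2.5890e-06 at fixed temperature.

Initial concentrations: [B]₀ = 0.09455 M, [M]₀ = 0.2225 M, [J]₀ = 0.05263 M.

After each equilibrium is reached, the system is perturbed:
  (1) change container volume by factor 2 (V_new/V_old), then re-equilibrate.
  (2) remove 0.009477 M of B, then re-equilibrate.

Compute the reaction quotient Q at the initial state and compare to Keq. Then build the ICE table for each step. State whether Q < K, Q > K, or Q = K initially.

Q₀ = 1.48 vs Keq = 2.5890e-06 ⇒ Q>K, reverse
Step 1:
                  B         M         J
  I         0.09455    0.2225   0.05263
  C         0.03445   0.05167  -0.05167
  E           0.129    0.2742 9.6112e-04
  solve Keq expr → x = -0.01722; check Q = 2.5890e-06
Then change container volume by factor 2 (V_new/V_old).
Step 2:
                  B         M         J
  I          0.0645    0.1371 4.8056e-04
  C       1.1804e-04 1.7707e-04 -1.7707e-04
  E         0.06462    0.1373 3.0350e-04
  solve Keq expr → x = -5.9022e-05; check Q = 2.5890e-06
Then remove 0.009477 M of B.
Step 3:
                  B         M         J
  I         0.05514    0.1373 3.0350e-04
  C       2.0217e-05 3.0325e-05 -3.0325e-05
  E         0.05516    0.1373 2.7317e-04
  solve Keq expr → x = -1.0108e-05; check Q = 2.5890e-06

Q₀ = 1.48; Q > K (proceeds reverse)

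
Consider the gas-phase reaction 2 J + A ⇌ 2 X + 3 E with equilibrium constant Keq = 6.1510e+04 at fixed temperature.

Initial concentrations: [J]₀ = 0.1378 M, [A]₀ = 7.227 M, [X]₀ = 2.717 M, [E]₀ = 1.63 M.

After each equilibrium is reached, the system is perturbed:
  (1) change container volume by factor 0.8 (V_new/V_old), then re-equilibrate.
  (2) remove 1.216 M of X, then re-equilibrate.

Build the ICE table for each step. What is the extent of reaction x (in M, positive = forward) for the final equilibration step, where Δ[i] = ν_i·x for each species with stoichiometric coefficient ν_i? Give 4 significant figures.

Q₀ = 233 vs Keq = 6.1510e+04 ⇒ Q<K, forward
Step 1:
                  J         A         X         E
  Initial    0.1378     7.227     2.717      1.63
  Change    -0.1273  -0.06364    0.1273    0.1909
  Equil     0.01053     7.163     2.844     1.821
  solve Keq expr → x = 0.06364; check Q = 6.1510e+04
Then change container volume by factor 0.8 (V_new/V_old).
Step 2:
                  J         A         X         E
  Initial   0.01316     8.954     3.555     2.276
  Change   0.003222  0.001611 -0.003222 -0.004832
  Equil     0.01638     8.956     3.552     2.271
  solve Keq expr → x = -0.001611; check Q = 6.1510e+04
Then remove 1.216 M of X.
Step 3:
                  J         A         X         E
  Initial   0.01638     8.956     2.336     2.271
  Change  -0.005522 -0.002761  0.005522  0.008283
  Equil     0.01086     8.953     2.342      2.28
  solve Keq expr → x = 0.002761; check Q = 6.1510e+04

x = 0.002761 M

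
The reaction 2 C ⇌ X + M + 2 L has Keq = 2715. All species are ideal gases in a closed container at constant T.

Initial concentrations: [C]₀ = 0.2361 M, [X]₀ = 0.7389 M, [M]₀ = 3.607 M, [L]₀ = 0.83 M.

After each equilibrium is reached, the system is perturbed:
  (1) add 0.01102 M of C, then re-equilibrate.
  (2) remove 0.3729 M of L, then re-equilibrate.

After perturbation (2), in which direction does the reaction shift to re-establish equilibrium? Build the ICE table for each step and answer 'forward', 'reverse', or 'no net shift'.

Q₀ = 32.94 vs Keq = 2715 ⇒ Q<K, forward
Step 1:
                   C          X          M          L
  I           0.2361     0.7389      3.607       0.83
  C          -0.2012     0.1006     0.1006     0.2012
  E          0.03491     0.8395      3.708      1.031
  solve Keq expr → x = 0.1006; check Q = 2715
Then add 0.01102 M of C.
Step 2:
                   C          X          M          L
  I          0.04593     0.8395      3.708      1.031
  C         -0.01053   0.005264   0.005264    0.01053
  E          0.03541     0.8448      3.713      1.042
  solve Keq expr → x = 0.005264; check Q = 2715
Then remove 0.3729 M of L.
Step 3:
                   C          X          M          L
  I          0.03541     0.8448      3.713     0.6688
  C         -0.01216   0.006079   0.006079    0.01216
  E          0.02325     0.8508      3.719      0.681
  solve Keq expr → x = 0.006079; check Q = 2715

Direction: forward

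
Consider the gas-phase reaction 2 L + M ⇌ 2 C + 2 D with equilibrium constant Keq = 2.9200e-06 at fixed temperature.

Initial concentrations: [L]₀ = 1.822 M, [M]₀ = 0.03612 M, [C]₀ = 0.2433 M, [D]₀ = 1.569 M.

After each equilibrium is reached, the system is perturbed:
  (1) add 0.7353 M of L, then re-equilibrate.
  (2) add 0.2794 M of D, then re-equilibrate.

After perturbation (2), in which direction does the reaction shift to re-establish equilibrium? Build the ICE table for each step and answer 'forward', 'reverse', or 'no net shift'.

Q₀ = 1.215 vs Keq = 2.9200e-06 ⇒ Q>K, reverse
Step 1:
                  L         M         C         D
  I           1.822   0.03612    0.2433     1.569
  C          0.2422    0.1211   -0.2422   -0.2422
  E           2.064    0.1572  0.001054     1.327
  solve Keq expr → x = -0.1211; check Q = 2.9200e-06
Then add 0.7353 M of L.
Step 2:
                  L         M         C         D
  I             2.8    0.1572  0.001054     1.327
  C       -3.7409e-04 -1.8705e-04 3.7409e-04 3.7409e-04
  E           2.799    0.1571  0.001428     1.327
  solve Keq expr → x = 1.8705e-04; check Q = 2.9200e-06
Then add 0.2794 M of D.
Step 3:
                  L         M         C         D
  I           2.799    0.1571  0.001428     1.607
  C       2.4766e-04 1.2383e-04 -2.4766e-04 -2.4766e-04
  E           2.799    0.1572  0.001181     1.606
  solve Keq expr → x = -1.2383e-04; check Q = 2.9200e-06

Direction: reverse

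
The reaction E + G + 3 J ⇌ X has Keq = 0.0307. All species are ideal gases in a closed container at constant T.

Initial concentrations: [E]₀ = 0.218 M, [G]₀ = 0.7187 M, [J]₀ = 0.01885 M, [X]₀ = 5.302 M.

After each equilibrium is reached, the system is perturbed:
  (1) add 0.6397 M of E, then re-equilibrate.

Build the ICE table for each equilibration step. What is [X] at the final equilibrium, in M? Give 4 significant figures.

[X]_eq = 4.189 M

Q₀ = 5.0524e+06 vs Keq = 0.0307 ⇒ Q>K, reverse
Step 1:
                    E           G           J           X
  Initial       0.218      0.7187     0.01885       5.302
  Change        1.209       1.209       3.627      -1.209
  Equil         1.427       1.928       3.646       4.093
  solve Keq expr → x = -1.209; check Q = 0.0307
Then add 0.6397 M of E.
Step 2:
                    E           G           J           X
  Initial       2.067       1.928       3.646       4.093
  Change     -0.09642    -0.09642     -0.2893     0.09642
  Equil          1.97       1.831       3.357       4.189
  solve Keq expr → x = 0.09642; check Q = 0.0307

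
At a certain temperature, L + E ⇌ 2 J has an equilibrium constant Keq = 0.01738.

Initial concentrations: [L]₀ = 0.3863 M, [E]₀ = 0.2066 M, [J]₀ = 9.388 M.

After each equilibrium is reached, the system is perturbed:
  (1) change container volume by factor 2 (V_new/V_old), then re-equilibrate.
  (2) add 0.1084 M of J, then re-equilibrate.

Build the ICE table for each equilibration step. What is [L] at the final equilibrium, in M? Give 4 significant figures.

Q₀ = 1104 vs Keq = 0.01738 ⇒ Q>K, reverse
Step 1:
                  L         E         J
  init       0.3863    0.2066     9.388
  Δ           4.385     4.385    -8.771
  eq          4.772     4.592    0.6171
  solve Keq expr → x = -4.385; check Q = 0.01738
Then change container volume by factor 2 (V_new/V_old).
Step 2:
                  L         E         J
  init        2.386     2.296    0.3086
  Δ               0         0         0
  eq          2.386     2.296    0.3086
  solve Keq expr → x = 0; check Q = 0.01738
Then add 0.1084 M of J.
Step 3:
                  L         E         J
  init        2.386     2.296     0.417
  Δ         0.05085   0.05085   -0.1017
  eq          2.437     2.347    0.3153
  solve Keq expr → x = -0.05085; check Q = 0.01738

[L]_eq = 2.437 M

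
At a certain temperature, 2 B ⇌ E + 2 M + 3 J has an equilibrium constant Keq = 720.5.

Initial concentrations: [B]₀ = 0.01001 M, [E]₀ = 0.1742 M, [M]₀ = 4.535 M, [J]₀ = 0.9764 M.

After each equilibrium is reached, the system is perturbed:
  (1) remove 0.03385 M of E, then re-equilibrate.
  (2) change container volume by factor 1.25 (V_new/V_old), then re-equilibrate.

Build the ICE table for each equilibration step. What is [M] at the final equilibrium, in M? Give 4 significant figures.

Q₀ = 3.3283e+04 vs Keq = 720.5 ⇒ Q>K, reverse
Step 1:
                  B         E         M         J
  init      0.01001    0.1742     4.535    0.9764
  Δ         0.04616  -0.02308  -0.04616  -0.06924
  eq        0.05617    0.1511     4.489    0.9072
  solve Keq expr → x = -0.02308; check Q = 720.5
Then remove 0.03385 M of E.
Step 2:
                  B         E         M         J
  init      0.05617    0.1173     4.489    0.9072
  Δ       -0.005392  0.002696  0.005392  0.008088
  eq        0.05078      0.12     4.494    0.9152
  solve Keq expr → x = 0.002696; check Q = 720.5
Then change container volume by factor 1.25 (V_new/V_old).
Step 3:
                  B         E         M         J
  init      0.04062   0.09597     3.595    0.7322
  Δ        -0.01264  0.006318   0.01264   0.01895
  eq        0.02799    0.1023     3.608    0.7512
  solve Keq expr → x = 0.006318; check Q = 720.5

[M]_eq = 3.608 M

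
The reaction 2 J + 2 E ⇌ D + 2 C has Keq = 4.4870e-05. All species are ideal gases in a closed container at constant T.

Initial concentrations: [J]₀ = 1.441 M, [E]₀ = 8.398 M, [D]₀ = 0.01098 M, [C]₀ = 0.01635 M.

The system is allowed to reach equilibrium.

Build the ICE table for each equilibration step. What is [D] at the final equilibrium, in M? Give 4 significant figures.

Q₀ = 2.0043e-08 vs Keq = 4.4870e-05 ⇒ Q<K, forward
Step 1:
                   J          E          D          C
  Initial      1.441      8.398    0.01098    0.01635
  Change     -0.1929    -0.1929    0.09646     0.1929
  Equil        1.248      8.205     0.1074     0.2093
  solve Keq expr → x = 0.09646; check Q = 4.4870e-05

[D]_eq = 0.1074 M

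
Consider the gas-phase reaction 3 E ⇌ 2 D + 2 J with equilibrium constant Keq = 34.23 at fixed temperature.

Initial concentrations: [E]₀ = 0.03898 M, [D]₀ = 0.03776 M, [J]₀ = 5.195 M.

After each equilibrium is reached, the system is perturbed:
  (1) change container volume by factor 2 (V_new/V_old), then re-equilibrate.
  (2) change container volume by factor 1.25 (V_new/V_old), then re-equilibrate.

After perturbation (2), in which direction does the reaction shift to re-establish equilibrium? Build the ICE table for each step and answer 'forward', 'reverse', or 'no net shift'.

Direction: forward

Q₀ = 649.7 vs Keq = 34.23 ⇒ Q>K, reverse
Step 1:
                   E          D          J
  init       0.03898    0.03776      5.195
  Δ          0.02755   -0.01837   -0.01837
  eq         0.06653    0.01939      5.177
  solve Keq expr → x = -0.009183; check Q = 34.23
Then change container volume by factor 2 (V_new/V_old).
Step 2:
                   E          D          J
  init       0.03326   0.009697      2.588
  Δ        -0.003155   0.002103   0.002103
  eq         0.03011     0.0118       2.59
  solve Keq expr → x = 0.001052; check Q = 34.23
Then change container volume by factor 1.25 (V_new/V_old).
Step 3:
                   E          D          J
  init       0.02409    0.00944      2.072
  Δ       -8.4328e-04 5.6218e-04 5.6218e-04
  eq         0.02324       0.01      2.073
  solve Keq expr → x = 2.8109e-04; check Q = 34.23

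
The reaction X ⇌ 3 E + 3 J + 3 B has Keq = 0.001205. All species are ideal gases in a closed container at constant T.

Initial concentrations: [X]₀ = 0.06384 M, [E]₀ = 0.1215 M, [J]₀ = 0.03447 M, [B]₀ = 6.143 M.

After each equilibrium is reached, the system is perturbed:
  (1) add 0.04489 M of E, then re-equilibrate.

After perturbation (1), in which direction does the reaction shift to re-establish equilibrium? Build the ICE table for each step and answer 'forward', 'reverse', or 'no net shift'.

Direction: reverse

Q₀ = 2.6675e-04 vs Keq = 0.001205 ⇒ Q<K, forward
Step 1:
                    X           E           J           B
  I           0.06384      0.1215     0.03447       6.143
  C         -0.004947     0.01484     0.01484     0.01484
  E           0.05889      0.1363     0.04931       6.158
  solve Keq expr → x = 0.004947; check Q = 0.001205
Then add 0.04489 M of E.
Step 2:
                    X           E           J           B
  I           0.05889      0.1812     0.04931       6.158
  C          0.003144   -0.009432   -0.009432   -0.009432
  E           0.06204      0.1718     0.03988       6.148
  solve Keq expr → x = -0.003144; check Q = 0.001205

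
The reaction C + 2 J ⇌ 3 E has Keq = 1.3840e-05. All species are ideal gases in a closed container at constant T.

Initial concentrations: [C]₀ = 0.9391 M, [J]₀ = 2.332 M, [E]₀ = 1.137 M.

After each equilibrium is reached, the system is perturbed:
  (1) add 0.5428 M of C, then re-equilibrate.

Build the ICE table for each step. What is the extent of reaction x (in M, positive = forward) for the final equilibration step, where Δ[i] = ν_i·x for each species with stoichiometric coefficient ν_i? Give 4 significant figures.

Q₀ = 0.2878 vs Keq = 1.3840e-05 ⇒ Q>K, reverse
Step 1:
                   C          J          E
  Initial     0.9391      2.332      1.137
  Change      0.3606     0.7212     -1.082
  Equil          1.3      3.053    0.05514
  solve Keq expr → x = -0.3606; check Q = 1.3840e-05
Then add 0.5428 M of C.
Step 2:
                   C          J          E
  Initial      1.843      3.053    0.05514
  Change   -0.002239  -0.004478   0.006717
  Equil         1.84      3.049    0.06186
  solve Keq expr → x = 0.002239; check Q = 1.3840e-05

x = 0.002239 M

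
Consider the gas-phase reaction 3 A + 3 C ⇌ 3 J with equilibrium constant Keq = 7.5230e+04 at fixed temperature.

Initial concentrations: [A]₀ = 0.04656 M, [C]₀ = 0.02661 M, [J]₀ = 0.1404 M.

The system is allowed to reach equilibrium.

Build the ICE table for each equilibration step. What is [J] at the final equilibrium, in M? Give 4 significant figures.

Q₀ = 1.4552e+06 vs Keq = 7.5230e+04 ⇒ Q>K, reverse
Step 1:
                    A           C           J
  I           0.04656     0.02661      0.1404
  C           0.01815     0.01815    -0.01815
  E           0.06471     0.04476      0.1223
  solve Keq expr → x = -0.006049; check Q = 7.5230e+04

[J]_eq = 0.1223 M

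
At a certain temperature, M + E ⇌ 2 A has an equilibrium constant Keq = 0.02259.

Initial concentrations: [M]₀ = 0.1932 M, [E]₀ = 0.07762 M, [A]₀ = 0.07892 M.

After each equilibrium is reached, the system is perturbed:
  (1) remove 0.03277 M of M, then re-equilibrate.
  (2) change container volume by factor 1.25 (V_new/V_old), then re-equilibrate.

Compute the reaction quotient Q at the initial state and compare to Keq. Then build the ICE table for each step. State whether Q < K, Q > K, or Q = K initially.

Q₀ = 0.4153 vs Keq = 0.02259 ⇒ Q>K, reverse
Step 1:
                  M         E         A
  I          0.1932   0.07762   0.07892
  C         0.02798   0.02798  -0.05595
  E          0.2212    0.1056   0.02297
  solve Keq expr → x = -0.02798; check Q = 0.02259
Then remove 0.03277 M of M.
Step 2:
                  M         E         A
  I          0.1884    0.1056   0.02297
  C       8.2064e-04 8.2064e-04 -0.001641
  E          0.1892    0.1064   0.02133
  solve Keq expr → x = -8.2064e-04; check Q = 0.02259
Then change container volume by factor 1.25 (V_new/V_old).
Step 3:
                  M         E         A
  I          0.1514   0.08513   0.01706
  C               0         0         0
  E          0.1514   0.08513   0.01706
  solve Keq expr → x = 0; check Q = 0.02259

Q₀ = 0.4153; Q > K (proceeds reverse)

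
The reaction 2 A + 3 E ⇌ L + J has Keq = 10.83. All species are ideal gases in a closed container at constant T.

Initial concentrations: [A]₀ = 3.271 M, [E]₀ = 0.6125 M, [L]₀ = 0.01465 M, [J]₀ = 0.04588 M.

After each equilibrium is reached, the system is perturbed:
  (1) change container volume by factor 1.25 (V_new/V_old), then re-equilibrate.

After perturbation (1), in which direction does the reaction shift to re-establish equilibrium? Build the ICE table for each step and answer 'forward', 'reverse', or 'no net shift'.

Direction: reverse

Q₀ = 2.7339e-04 vs Keq = 10.83 ⇒ Q<K, forward
Step 1:
                  A         E         L         J
  Initial     3.271    0.6125   0.01465   0.04588
  Change    -0.3565   -0.5348    0.1783    0.1783
  Equil       2.914   0.07775    0.1929    0.2241
  solve Keq expr → x = 0.1783; check Q = 10.83
Then change container volume by factor 1.25 (V_new/V_old).
Step 2:
                  A         E         L         J
  Initial     2.332    0.0622    0.1543    0.1793
  Change   0.009263   0.01389 -0.004631 -0.004631
  Equil       2.341   0.07609    0.1497    0.1747
  solve Keq expr → x = -0.004631; check Q = 10.83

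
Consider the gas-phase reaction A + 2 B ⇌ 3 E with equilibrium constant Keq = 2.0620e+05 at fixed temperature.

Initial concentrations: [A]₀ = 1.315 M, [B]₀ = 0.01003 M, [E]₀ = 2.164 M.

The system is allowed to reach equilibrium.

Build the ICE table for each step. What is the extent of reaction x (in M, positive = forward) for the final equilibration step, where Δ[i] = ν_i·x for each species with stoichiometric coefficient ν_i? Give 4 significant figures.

Q₀ = 7.6603e+04 vs Keq = 2.0620e+05 ⇒ Q<K, forward
Step 1:
                   A          B          E
  init         1.315    0.01003      2.164
  Δ        -0.001944  -0.003887   0.005831
  eq           1.313   0.006143       2.17
  solve Keq expr → x = 0.001944; check Q = 2.0620e+05

x = 0.001944 M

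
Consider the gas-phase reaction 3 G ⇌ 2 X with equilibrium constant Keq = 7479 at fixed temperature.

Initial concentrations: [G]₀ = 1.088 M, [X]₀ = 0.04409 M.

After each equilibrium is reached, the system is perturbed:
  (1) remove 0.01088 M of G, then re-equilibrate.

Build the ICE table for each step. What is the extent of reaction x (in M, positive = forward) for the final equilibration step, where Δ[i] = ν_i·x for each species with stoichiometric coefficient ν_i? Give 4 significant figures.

x = -0.003538 M

Q₀ = 0.001509 vs Keq = 7479 ⇒ Q<K, forward
Step 1:
                    G           X
  Initial       1.088     0.04409
  Change       -1.046      0.6974
  Equil       0.04189      0.7415
  solve Keq expr → x = 0.3487; check Q = 7479
Then remove 0.01088 M of G.
Step 2:
                    G           X
  Initial     0.03101      0.7415
  Change      0.01061   -0.007075
  Equil       0.04162      0.7344
  solve Keq expr → x = -0.003538; check Q = 7479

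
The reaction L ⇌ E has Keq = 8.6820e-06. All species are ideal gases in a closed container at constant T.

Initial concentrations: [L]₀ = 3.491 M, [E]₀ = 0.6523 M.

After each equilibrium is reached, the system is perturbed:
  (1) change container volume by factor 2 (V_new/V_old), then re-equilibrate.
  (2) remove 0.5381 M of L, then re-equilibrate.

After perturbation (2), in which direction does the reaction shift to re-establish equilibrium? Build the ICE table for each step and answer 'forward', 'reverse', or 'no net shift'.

Q₀ = 0.1869 vs Keq = 8.6820e-06 ⇒ Q>K, reverse
Step 1:
                    L           E
  Initial       3.491      0.6523
  Change       0.6523     -0.6523
  Equil         4.143  3.5972e-05
  solve Keq expr → x = -0.6523; check Q = 8.6820e-06
Then change container volume by factor 2 (V_new/V_old).
Step 2:
                    L           E
  Initial       2.072  1.7986e-05
  Change            0           0
  Equil         2.072  1.7986e-05
  solve Keq expr → x = 0; check Q = 8.6820e-06
Then remove 0.5381 M of L.
Step 3:
                    L           E
  Initial       1.534  1.7986e-05
  Change   4.6717e-06 -4.6717e-06
  Equil         1.534  1.3314e-05
  solve Keq expr → x = -4.6717e-06; check Q = 8.6820e-06

Direction: reverse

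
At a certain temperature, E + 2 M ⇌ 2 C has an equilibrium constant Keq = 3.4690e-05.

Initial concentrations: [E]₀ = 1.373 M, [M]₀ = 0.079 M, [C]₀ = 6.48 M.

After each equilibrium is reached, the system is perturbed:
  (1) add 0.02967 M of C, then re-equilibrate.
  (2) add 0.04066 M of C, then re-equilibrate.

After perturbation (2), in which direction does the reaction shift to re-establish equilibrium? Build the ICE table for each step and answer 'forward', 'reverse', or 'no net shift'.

Q₀ = 4900 vs Keq = 3.4690e-05 ⇒ Q>K, reverse
Step 1:
                    E           M           C
  I             1.373       0.079        6.48
  C             3.199       6.398      -6.398
  E             4.572       6.477     0.08158
  solve Keq expr → x = -3.199; check Q = 3.4690e-05
Then add 0.02967 M of C.
Step 2:
                    E           M           C
  I             4.572       6.477      0.1112
  C           0.01459     0.02917    -0.02917
  E             4.587       6.507     0.08207
  solve Keq expr → x = -0.01459; check Q = 3.4690e-05
Then add 0.04066 M of C.
Step 3:
                    E           M           C
  I             4.587       6.507      0.1227
  C           0.01999     0.03998    -0.03998
  E             4.607       6.547     0.08276
  solve Keq expr → x = -0.01999; check Q = 3.4690e-05

Direction: reverse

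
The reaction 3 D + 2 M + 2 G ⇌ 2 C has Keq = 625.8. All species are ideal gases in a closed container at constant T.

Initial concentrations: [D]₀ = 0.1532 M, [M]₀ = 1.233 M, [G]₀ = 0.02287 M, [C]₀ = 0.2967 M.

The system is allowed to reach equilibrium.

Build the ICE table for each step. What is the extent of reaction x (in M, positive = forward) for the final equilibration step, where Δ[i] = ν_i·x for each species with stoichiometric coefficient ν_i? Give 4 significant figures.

x = -0.02442 M

Q₀ = 3.0789e+04 vs Keq = 625.8 ⇒ Q>K, reverse
Step 1:
                   D          M          G          C
  Initial     0.1532      1.233    0.02287     0.2967
  Change     0.07327    0.04885    0.04885   -0.04885
  Equil       0.2265      1.282    0.07172     0.2479
  solve Keq expr → x = -0.02442; check Q = 625.8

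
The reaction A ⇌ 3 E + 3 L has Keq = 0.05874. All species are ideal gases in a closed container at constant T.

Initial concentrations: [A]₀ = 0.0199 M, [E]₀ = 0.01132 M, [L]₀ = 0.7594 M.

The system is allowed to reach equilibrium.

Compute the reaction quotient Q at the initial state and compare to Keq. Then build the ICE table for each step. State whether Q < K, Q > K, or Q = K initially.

Q₀ = 3.1923e-05 vs Keq = 0.05874 ⇒ Q<K, forward
Step 1:
                   A          E          L
  init        0.0199    0.01132     0.7594
  Δ         -0.01752    0.05257    0.05257
  eq        0.002377    0.06389      0.812
  solve Keq expr → x = 0.01752; check Q = 0.05874

Q₀ = 3.1923e-05; Q < K (proceeds forward)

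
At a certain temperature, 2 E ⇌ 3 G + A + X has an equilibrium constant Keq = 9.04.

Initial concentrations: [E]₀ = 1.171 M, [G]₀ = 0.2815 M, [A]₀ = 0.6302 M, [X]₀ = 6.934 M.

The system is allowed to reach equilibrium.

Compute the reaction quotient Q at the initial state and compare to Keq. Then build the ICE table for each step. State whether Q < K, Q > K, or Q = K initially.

Q₀ = 0.07109; Q < K (proceeds forward)

Q₀ = 0.07109 vs Keq = 9.04 ⇒ Q<K, forward
Step 1:
                    E           G           A           X
  I             1.171      0.2815      0.6302       6.934
  C           -0.4339      0.6509       0.217       0.217
  E            0.7371      0.9324      0.8472       7.151
  solve Keq expr → x = 0.217; check Q = 9.04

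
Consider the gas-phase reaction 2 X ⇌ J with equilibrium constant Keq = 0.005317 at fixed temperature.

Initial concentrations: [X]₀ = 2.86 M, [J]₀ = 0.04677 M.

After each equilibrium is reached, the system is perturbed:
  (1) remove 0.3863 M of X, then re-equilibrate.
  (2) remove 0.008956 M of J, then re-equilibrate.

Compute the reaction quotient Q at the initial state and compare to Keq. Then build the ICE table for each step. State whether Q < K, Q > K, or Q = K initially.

Q₀ = 0.005718; Q > K (proceeds reverse)

Q₀ = 0.005718 vs Keq = 0.005317 ⇒ Q>K, reverse
Step 1:
                    X           J
  Initial        2.86     0.04677
  Change     0.006182   -0.003091
  Equil         2.866     0.04368
  solve Keq expr → x = -0.003091; check Q = 0.005317
Then remove 0.3863 M of X.
Step 2:
                    X           J
  Initial        2.48     0.04368
  Change      0.02086    -0.01043
  Equil         2.501     0.03325
  solve Keq expr → x = -0.01043; check Q = 0.005317
Then remove 0.008956 M of J.
Step 3:
                    X           J
  Initial       2.501     0.02429
  Change     -0.01701    0.008505
  Equil         2.484      0.0328
  solve Keq expr → x = 0.008505; check Q = 0.005317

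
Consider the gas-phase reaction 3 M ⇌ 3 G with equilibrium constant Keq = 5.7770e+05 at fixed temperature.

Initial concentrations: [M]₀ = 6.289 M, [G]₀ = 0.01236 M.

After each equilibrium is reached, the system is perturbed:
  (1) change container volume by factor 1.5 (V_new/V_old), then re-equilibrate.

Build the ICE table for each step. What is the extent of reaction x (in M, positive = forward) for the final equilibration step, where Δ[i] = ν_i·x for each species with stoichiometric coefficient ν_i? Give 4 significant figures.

x = 0 M

Q₀ = 7.5912e-09 vs Keq = 5.7770e+05 ⇒ Q<K, forward
Step 1:
                    M           G
  init          6.289     0.01236
  Δ            -6.214       6.214
  eq          0.07476       6.227
  solve Keq expr → x = 2.071; check Q = 5.7770e+05
Then change container volume by factor 1.5 (V_new/V_old).
Step 2:
                    M           G
  init        0.04984       4.151
  Δ                 0           0
  eq          0.04984       4.151
  solve Keq expr → x = 0; check Q = 5.7770e+05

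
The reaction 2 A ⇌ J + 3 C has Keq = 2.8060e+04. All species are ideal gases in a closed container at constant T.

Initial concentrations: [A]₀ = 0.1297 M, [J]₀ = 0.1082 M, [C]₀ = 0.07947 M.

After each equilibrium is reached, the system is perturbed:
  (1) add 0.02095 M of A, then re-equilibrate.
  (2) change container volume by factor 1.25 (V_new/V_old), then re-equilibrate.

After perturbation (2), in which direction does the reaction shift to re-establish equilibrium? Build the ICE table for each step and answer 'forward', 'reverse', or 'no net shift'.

Q₀ = 0.003228 vs Keq = 2.8060e+04 ⇒ Q<K, forward
Step 1:
                   A          J          C
  Initial     0.1297     0.1082    0.07947
  Change     -0.1293    0.06467      0.194
  Equil   3.5500e-04     0.1729     0.2735
  solve Keq expr → x = 0.06467; check Q = 2.8060e+04
Then add 0.02095 M of A.
Step 2:
                   A          J          C
  Initial     0.0213     0.1729     0.2735
  Change    -0.02087    0.01044    0.03131
  Equil   4.3010e-04     0.1833     0.3048
  solve Keq expr → x = 0.01044; check Q = 2.8060e+04
Then change container volume by factor 1.25 (V_new/V_old).
Step 3:
                   A          J          C
  Initial 3.4408e-04     0.1466     0.2438
  Change  -6.8610e-05 3.4305e-05 1.0291e-04
  Equil   2.7547e-04     0.1467     0.2439
  solve Keq expr → x = 3.4305e-05; check Q = 2.8060e+04

Direction: forward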